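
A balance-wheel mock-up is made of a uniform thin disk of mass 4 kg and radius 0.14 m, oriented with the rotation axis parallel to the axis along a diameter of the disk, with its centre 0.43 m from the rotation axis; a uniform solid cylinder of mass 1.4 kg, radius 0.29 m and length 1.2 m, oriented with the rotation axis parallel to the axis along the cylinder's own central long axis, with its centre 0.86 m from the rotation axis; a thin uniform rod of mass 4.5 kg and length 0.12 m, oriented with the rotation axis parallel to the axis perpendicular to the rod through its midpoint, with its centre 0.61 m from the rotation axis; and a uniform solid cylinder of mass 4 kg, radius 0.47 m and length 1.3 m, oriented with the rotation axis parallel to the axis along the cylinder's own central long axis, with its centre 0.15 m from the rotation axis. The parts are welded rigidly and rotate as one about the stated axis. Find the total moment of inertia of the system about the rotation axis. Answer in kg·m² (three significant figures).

Thin disk: I_cm = (1/4)MR² = (1/4)(4)(0.14)² = 0.0196 kg·m²; centre at d = 0.43 m, so the parallel axis theorem gives I = 0.0196 + (4)(0.43)² = 0.7592 kg·m².
Solid cylinder: I_cm = (1/2)MR² = (1/2)(1.4)(0.29)² = 0.05887 kg·m²; centre at d = 0.86 m, so the parallel axis theorem gives I = 0.05887 + (1.4)(0.86)² = 1.0943 kg·m².
Thin rod: I_cm = (1/12)ML² = (1/12)(4.5)(0.12)² = 0.0054 kg·m²; centre at d = 0.61 m, so the parallel axis theorem gives I = 0.0054 + (4.5)(0.61)² = 1.6799 kg·m².
Solid cylinder: I_cm = (1/2)MR² = (1/2)(4)(0.47)² = 0.4418 kg·m²; centre at d = 0.15 m, so the parallel axis theorem gives I = 0.4418 + (4)(0.15)² = 0.5318 kg·m².
Total I = 0.7592 + 1.0943 + 1.6799 + 0.5318 = 4.0652 kg·m².

4.07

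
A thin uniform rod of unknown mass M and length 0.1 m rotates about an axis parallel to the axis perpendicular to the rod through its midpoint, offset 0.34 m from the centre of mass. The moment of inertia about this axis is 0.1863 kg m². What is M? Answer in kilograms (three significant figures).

1.60

I = I_cm + Md² = (1/12)ML² + Md² = M·[0.0833333·(0.1)² + (0.34)²] = M·0.11643.
So M = 0.1863 / 0.11643 = 1.6001 kg.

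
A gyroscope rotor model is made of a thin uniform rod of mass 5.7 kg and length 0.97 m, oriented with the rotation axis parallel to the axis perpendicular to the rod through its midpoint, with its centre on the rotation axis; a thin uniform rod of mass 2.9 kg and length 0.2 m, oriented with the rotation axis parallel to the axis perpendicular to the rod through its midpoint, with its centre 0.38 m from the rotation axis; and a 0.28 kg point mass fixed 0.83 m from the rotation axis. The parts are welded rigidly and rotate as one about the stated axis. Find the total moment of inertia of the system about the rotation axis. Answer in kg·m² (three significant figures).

Thin rod: I_cm = (1/12)ML² = (1/12)(5.7)(0.97)² = 0.44693 kg·m²; axis through the centre, so I = 0.44693 kg·m².
Thin rod: I_cm = (1/12)ML² = (1/12)(2.9)(0.2)² = 0.0096667 kg·m²; centre at d = 0.38 m, so I = I_cm + Md² gives I = 0.0096667 + (2.9)(0.38)² = 0.42843 kg·m².
Point mass: I_cm = 0; centre at d = 0.83 m, so I = I_cm + Md² gives I = 0 + (0.28)(0.83)² = 0.19289 kg·m².
Total I = 0.44693 + 0.42843 + 0.19289 = 1.0682 kg·m².

1.07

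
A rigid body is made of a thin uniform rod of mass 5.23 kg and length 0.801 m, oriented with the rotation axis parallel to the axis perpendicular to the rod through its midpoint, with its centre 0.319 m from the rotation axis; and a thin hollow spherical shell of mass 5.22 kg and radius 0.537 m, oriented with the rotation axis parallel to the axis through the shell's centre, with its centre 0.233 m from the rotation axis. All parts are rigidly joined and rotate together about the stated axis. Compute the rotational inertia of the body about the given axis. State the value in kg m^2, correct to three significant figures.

Thin rod: I_cm = (1/12)ML² = (1/12)(5.23)(0.801)² = 0.27963 kg m^2; centre at d = 0.319 m, so I = I_cm + Md² gives I = 0.27963 + (5.23)(0.319)² = 0.81184 kg m^2.
Spherical shell: I_cm = (2/3)MR² = (2/3)(5.22)(0.537)² = 1.0035 kg m^2; centre at d = 0.233 m, so I = I_cm + Md² gives I = 1.0035 + (5.22)(0.233)² = 1.2869 kg m^2.
Total I = 0.81184 + 1.2869 = 2.0988 kg m^2.

2.10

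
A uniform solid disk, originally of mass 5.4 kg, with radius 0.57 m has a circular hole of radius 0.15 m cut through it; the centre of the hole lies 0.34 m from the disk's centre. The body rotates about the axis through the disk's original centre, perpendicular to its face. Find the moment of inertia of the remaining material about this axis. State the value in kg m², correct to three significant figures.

0.830

Unpierced body about its centre: I₀ = (1/2)MR² = (1/2)(5.4)(0.57)² = 0.87723 kg m².
The removed disk has mass m = M·(r/R)² = (5.4)(0.15/0.57)² = 0.37396 kg (same uniform areal density).
Its moment of inertia about the rotation axis (parallel-axis theorem): I_hole = (1/2)mr² + md² = (1/2)(0.37396)(0.15)² + (0.37396)(0.34)² = 0.047437 kg m².
Treating the hole as negative mass, I = I₀ − I_hole = 0.87723 − 0.047437 = 0.82979 kg m².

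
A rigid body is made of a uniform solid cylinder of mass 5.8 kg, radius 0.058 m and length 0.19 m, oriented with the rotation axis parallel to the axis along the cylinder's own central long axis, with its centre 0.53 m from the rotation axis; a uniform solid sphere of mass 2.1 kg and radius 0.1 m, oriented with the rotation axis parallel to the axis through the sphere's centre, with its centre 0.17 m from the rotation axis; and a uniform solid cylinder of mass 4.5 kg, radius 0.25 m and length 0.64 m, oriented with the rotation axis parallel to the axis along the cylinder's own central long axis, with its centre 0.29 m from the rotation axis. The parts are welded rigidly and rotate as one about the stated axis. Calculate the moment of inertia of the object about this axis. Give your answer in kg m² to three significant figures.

2.23

Solid cylinder: I_cm = (1/2)MR² = (1/2)(5.8)(0.058)² = 0.0097556 kg m²; centre at d = 0.53 m, so the parallel axis theorem gives I = 0.0097556 + (5.8)(0.53)² = 1.639 kg m².
Solid sphere: I_cm = (2/5)MR² = (2/5)(2.1)(0.1)² = 0.0084 kg m²; centre at d = 0.17 m, so the parallel axis theorem gives I = 0.0084 + (2.1)(0.17)² = 0.06909 kg m².
Solid cylinder: I_cm = (1/2)MR² = (1/2)(4.5)(0.25)² = 0.14062 kg m²; centre at d = 0.29 m, so the parallel axis theorem gives I = 0.14062 + (4.5)(0.29)² = 0.51907 kg m².
Total I = 1.639 + 0.06909 + 0.51907 = 2.2271 kg m².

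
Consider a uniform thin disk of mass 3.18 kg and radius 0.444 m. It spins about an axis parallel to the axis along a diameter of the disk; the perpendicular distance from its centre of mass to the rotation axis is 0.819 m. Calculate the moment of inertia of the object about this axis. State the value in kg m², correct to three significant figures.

2.29

I_cm = (1/4)MR² = (1/4)(3.18)(0.444)² = 0.15672 kg m²; centre at d = 0.819 m, so the parallel axis theorem gives I = 0.15672 + (3.18)(0.819)² = 2.2897 kg m².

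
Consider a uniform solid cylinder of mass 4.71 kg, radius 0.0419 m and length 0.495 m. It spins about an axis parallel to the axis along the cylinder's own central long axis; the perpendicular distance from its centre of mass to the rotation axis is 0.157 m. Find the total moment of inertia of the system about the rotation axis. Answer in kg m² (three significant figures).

I_cm = (1/2)MR² = (1/2)(4.71)(0.0419)² = 0.0041345 kg m²; centre at d = 0.157 m, so I = I_cm + Md² gives I = 0.0041345 + (4.71)(0.157)² = 0.12023 kg m².

0.120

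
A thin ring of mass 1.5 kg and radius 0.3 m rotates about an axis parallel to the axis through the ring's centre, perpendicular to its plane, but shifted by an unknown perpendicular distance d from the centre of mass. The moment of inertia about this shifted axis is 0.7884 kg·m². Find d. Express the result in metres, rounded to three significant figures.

About the centre-of-mass axis, I_cm = MR² = (1.5)(0.3)² = 0.135 kg·m².
Parallel axis theorem: I = I_cm + Md², so Md² = 0.7884 − 0.135 = 0.6534 kg·m².
d = √(0.6534 / 1.5) = 0.66 m.

0.660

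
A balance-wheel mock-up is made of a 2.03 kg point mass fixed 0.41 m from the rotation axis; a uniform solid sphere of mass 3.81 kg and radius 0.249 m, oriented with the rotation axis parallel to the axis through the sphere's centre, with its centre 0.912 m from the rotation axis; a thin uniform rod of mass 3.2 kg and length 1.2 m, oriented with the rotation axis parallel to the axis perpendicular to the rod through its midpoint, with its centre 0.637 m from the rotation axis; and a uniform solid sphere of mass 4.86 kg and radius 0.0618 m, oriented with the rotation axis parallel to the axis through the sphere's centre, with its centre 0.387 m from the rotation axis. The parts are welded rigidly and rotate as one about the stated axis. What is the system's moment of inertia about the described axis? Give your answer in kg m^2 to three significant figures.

6.02

Point mass: I_cm = 0; centre at d = 0.41 m, so I = I_cm + Md² gives I = 0 + (2.03)(0.41)² = 0.34124 kg m^2.
Solid sphere: I_cm = (2/5)MR² = (2/5)(3.81)(0.249)² = 0.09449 kg m^2; centre at d = 0.912 m, so I = I_cm + Md² gives I = 0.09449 + (3.81)(0.912)² = 3.2634 kg m^2.
Thin rod: I_cm = (1/12)ML² = (1/12)(3.2)(1.2)² = 0.384 kg m^2; centre at d = 0.637 m, so I = I_cm + Md² gives I = 0.384 + (3.2)(0.637)² = 1.6825 kg m^2.
Solid sphere: I_cm = (2/5)MR² = (2/5)(4.86)(0.0618)² = 0.0074246 kg m^2; centre at d = 0.387 m, so I = I_cm + Md² gives I = 0.0074246 + (4.86)(0.387)² = 0.7353 kg m^2.
Total I = 0.34124 + 3.2634 + 1.6825 + 0.7353 = 6.0224 kg m^2.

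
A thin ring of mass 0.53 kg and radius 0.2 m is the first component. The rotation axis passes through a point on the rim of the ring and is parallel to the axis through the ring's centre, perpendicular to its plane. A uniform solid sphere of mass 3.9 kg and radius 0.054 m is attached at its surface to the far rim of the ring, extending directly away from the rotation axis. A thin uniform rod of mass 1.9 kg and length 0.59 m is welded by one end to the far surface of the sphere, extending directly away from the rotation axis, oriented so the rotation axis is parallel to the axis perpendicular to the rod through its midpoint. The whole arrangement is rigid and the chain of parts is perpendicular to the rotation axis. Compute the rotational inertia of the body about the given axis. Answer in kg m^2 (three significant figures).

2.13

Thin ring: I_cm = MR² = (0.53)(0.2)² = 0.0212 kg m^2; centre at d = 0.2 m, so the parallel axis theorem gives I = 0.0212 + (0.53)(0.2)² = 0.0424 kg m^2.
Solid sphere: I_cm = (2/5)MR² = (2/5)(3.9)(0.054)² = 0.004549 kg m^2; centre at d = 0.2 + 0.2 + 0.054 = 0.454 m, so the parallel axis theorem gives I = 0.004549 + (3.9)(0.454)² = 0.8084 kg m^2.
Thin rod: I_cm = (1/12)ML² = (1/12)(1.9)(0.59)² = 0.055116 kg m^2; centre at d = 0.2 + 0.2 + 0.054 + 0.054 + 0.295 = 0.803 m, so the parallel axis theorem gives I = 0.055116 + (1.9)(0.803)² = 1.2803 kg m^2.
Total I = 0.0424 + 0.8084 + 1.2803 = 2.1311 kg m^2.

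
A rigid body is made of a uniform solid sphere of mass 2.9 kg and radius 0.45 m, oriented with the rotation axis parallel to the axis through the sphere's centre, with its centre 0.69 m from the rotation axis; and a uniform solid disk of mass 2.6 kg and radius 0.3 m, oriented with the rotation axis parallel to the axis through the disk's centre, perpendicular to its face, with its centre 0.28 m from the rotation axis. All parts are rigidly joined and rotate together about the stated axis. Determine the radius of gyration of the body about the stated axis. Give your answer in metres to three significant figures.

0.593

Solid sphere: I_cm = (2/5)MR² = (2/5)(2.9)(0.45)² = 0.2349 kg·m²; centre at d = 0.69 m, so the parallel axis theorem gives I = 0.2349 + (2.9)(0.69)² = 1.6156 kg·m².
Solid disk: I_cm = (1/2)MR² = (1/2)(2.6)(0.3)² = 0.117 kg·m²; centre at d = 0.28 m, so the parallel axis theorem gives I = 0.117 + (2.6)(0.28)² = 0.32084 kg·m².
Total I = 1.9364 kg·m²; total mass M = 5.5 kg.
k = √(I/M) = √(1.9364/5.5) = 0.59336 m.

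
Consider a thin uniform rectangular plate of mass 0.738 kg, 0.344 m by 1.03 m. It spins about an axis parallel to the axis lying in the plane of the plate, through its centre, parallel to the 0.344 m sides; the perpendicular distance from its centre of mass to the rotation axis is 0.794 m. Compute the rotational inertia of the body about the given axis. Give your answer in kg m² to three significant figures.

0.531

I_cm = (1/12)Mb² = (1/12)(0.738)(1.03)² = 0.065245 kg m²; centre at d = 0.794 m, so I = I_cm + Md² gives I = 0.065245 + (0.738)(0.794)² = 0.53051 kg m².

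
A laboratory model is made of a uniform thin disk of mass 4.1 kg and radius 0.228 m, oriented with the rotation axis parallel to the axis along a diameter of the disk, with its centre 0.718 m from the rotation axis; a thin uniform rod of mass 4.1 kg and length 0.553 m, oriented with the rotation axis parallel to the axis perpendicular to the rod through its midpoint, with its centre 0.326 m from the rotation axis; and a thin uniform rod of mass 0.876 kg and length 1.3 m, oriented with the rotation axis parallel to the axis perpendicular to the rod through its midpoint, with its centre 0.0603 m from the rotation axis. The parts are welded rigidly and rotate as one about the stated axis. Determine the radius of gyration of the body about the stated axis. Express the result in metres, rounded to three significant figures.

0.559

Thin disk: I_cm = (1/4)MR² = (1/4)(4.1)(0.228)² = 0.053284 kg m²; centre at d = 0.718 m, so I = I_cm + Md² gives I = 0.053284 + (4.1)(0.718)² = 2.1669 kg m².
Thin rod: I_cm = (1/12)ML² = (1/12)(4.1)(0.553)² = 0.10448 kg m²; centre at d = 0.326 m, so I = I_cm + Md² gives I = 0.10448 + (4.1)(0.326)² = 0.54022 kg m².
Thin rod: I_cm = (1/12)ML² = (1/12)(0.876)(1.3)² = 0.12337 kg m²; centre at d = 0.0603 m, so I = I_cm + Md² gives I = 0.12337 + (0.876)(0.0603)² = 0.12656 kg m².
Total I = 2.8337 kg m²; total mass M = 9.076 kg.
k = √(I/M) = √(2.8337/9.076) = 0.55877 m.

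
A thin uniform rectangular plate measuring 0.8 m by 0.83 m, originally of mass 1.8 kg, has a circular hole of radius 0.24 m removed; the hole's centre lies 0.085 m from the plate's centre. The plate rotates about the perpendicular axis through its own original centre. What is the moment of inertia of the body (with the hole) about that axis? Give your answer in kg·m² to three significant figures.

Unpierced body about its centre: I₀ = (1/12)M(a²+b²) = (1/12)(1.8)[(0.8)² + (0.83)²] = 0.19933 kg·m².
The removed disk has mass m = M·πr²/(ab) = (1.8)·π(0.24)²/(0.8·0.83) = 0.49054 kg (same uniform areal density).
Its moment of inertia about the rotation axis (parallel-axis theorem): I_hole = (1/2)mr² + md² = (1/2)(0.49054)(0.24)² + (0.49054)(0.085)² = 0.017672 kg·m².
Treating the hole as negative mass, I = I₀ − I_hole = 0.19933 − 0.017672 = 0.18166 kg·m².

0.182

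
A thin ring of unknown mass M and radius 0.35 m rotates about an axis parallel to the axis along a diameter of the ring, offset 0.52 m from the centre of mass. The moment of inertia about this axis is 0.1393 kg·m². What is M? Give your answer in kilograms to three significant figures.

0.420

I = I_cm + Md² = (1/2)MR² + Md² = M·[0.5·(0.35)² + (0.52)²] = M·0.33165.
So M = 0.1393 / 0.33165 = 0.42002 kg.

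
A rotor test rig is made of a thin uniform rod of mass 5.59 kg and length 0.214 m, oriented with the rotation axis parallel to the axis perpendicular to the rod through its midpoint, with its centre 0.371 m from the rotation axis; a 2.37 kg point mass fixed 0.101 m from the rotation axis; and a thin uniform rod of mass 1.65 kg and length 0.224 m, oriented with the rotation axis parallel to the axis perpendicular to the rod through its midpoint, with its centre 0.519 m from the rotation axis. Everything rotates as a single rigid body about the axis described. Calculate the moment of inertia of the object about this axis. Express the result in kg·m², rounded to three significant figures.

Thin rod: I_cm = (1/12)ML² = (1/12)(5.59)(0.214)² = 0.021333 kg·m²; centre at d = 0.371 m, so the parallel axis theorem gives I = 0.021333 + (5.59)(0.371)² = 0.79075 kg·m².
Point mass: I_cm = 0; centre at d = 0.101 m, so the parallel axis theorem gives I = 0 + (2.37)(0.101)² = 0.024176 kg·m².
Thin rod: I_cm = (1/12)ML² = (1/12)(1.65)(0.224)² = 0.0068992 kg·m²; centre at d = 0.519 m, so the parallel axis theorem gives I = 0.0068992 + (1.65)(0.519)² = 0.45134 kg·m².
Total I = 0.79075 + 0.024176 + 0.45134 = 1.2663 kg·m².

1.27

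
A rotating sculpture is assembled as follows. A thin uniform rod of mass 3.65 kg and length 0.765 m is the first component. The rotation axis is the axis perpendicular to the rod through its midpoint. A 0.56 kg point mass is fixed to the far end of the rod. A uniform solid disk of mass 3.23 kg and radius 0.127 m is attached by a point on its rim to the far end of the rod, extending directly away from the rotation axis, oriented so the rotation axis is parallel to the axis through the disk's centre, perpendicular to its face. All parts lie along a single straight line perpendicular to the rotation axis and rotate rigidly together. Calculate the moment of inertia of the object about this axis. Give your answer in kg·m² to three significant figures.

Thin rod: I_cm = (1/12)ML² = (1/12)(3.65)(0.765)² = 0.17801 kg·m²; axis through the centre, so I = 0.17801 kg·m².
Point mass: I_cm = 0; centre at d = 0.3825 m, so the parallel axis theorem gives I = 0 + (0.56)(0.3825)² = 0.081932 kg·m².
Solid disk: I_cm = (1/2)MR² = (1/2)(3.23)(0.127)² = 0.026048 kg·m²; centre at d = 0.3825 + 0.127 = 0.5095 m, so the parallel axis theorem gives I = 0.026048 + (3.23)(0.5095)² = 0.86452 kg·m².
Total I = 0.17801 + 0.081932 + 0.86452 = 1.1245 kg·m².

1.12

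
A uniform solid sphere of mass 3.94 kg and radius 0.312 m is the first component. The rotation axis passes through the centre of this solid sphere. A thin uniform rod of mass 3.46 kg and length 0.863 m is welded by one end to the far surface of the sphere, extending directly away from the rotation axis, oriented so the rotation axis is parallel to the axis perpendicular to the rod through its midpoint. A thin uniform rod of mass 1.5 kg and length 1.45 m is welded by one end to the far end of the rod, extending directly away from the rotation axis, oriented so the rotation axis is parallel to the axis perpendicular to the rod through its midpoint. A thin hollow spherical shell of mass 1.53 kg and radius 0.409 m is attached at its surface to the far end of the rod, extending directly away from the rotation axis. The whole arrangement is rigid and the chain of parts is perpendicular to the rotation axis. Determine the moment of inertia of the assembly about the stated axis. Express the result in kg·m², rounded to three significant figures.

22.2

Solid sphere: I_cm = (2/5)MR² = (2/5)(3.94)(0.312)² = 0.15341 kg·m²; axis through the centre, so I = 0.15341 kg·m².
Thin rod: I_cm = (1/12)ML² = (1/12)(3.46)(0.863)² = 0.21474 kg·m²; centre at d = 0.312 + 0.4315 = 0.7435 m, so I = I_cm + Md² gives I = 0.21474 + (3.46)(0.7435)² = 2.1274 kg·m².
Thin rod: I_cm = (1/12)ML² = (1/12)(1.5)(1.45)² = 0.26281 kg·m²; centre at d = 0.312 + 0.4315 + 0.4315 + 0.725 = 1.9 m, so I = I_cm + Md² gives I = 0.26281 + (1.5)(1.9)² = 5.6778 kg·m².
Spherical shell: I_cm = (2/3)MR² = (2/3)(1.53)(0.409)² = 0.17063 kg·m²; centre at d = 0.312 + 0.4315 + 0.4315 + 0.725 + 0.725 + 0.409 = 3.034 m, so I = I_cm + Md² gives I = 0.17063 + (1.53)(3.034)² = 14.255 kg·m².
Total I = 0.15341 + 2.1274 + 5.6778 + 14.255 = 22.213 kg·m².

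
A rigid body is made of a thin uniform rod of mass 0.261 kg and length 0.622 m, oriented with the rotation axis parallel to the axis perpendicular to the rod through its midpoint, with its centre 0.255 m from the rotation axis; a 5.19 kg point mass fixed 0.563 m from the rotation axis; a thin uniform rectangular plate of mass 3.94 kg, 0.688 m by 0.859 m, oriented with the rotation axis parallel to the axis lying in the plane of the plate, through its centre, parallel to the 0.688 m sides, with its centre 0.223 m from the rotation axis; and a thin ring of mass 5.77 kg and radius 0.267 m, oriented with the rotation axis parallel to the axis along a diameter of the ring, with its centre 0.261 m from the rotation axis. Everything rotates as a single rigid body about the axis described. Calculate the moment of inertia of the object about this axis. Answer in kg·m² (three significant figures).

2.71

Thin rod: I_cm = (1/12)ML² = (1/12)(0.261)(0.622)² = 0.0084147 kg·m²; centre at d = 0.255 m, so I = I_cm + Md² gives I = 0.0084147 + (0.261)(0.255)² = 0.025386 kg·m².
Point mass: I_cm = 0; centre at d = 0.563 m, so I = I_cm + Md² gives I = 0 + (5.19)(0.563)² = 1.6451 kg·m².
Rectangular plate: I_cm = (1/12)Mb² = (1/12)(3.94)(0.859)² = 0.24227 kg·m²; centre at d = 0.223 m, so I = I_cm + Md² gives I = 0.24227 + (3.94)(0.223)² = 0.4382 kg·m².
Thin ring: I_cm = (1/2)MR² = (1/2)(5.77)(0.267)² = 0.20567 kg·m²; centre at d = 0.261 m, so I = I_cm + Md² gives I = 0.20567 + (5.77)(0.261)² = 0.59873 kg·m².
Total I = 0.025386 + 1.6451 + 0.4382 + 0.59873 = 2.7074 kg·m².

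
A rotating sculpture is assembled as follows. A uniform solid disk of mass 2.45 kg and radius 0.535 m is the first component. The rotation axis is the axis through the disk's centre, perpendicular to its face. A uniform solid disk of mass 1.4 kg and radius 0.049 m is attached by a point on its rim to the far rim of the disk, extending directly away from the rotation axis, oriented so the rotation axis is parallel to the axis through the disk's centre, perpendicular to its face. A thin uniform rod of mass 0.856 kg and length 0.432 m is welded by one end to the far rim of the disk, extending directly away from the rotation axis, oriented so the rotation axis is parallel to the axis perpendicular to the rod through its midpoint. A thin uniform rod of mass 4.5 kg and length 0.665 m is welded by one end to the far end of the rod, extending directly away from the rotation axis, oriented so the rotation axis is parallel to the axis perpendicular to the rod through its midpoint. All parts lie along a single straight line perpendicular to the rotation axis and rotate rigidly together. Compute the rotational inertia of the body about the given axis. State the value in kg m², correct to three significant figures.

10.4

Solid disk: I_cm = (1/2)MR² = (1/2)(2.45)(0.535)² = 0.35063 kg m²; axis through the centre, so I = 0.35063 kg m².
Solid disk: I_cm = (1/2)MR² = (1/2)(1.4)(0.049)² = 0.0016807 kg m²; centre at d = 0.535 + 0.049 = 0.584 m, so I = I_cm + Md² gives I = 0.0016807 + (1.4)(0.584)² = 0.47916 kg m².
Thin rod: I_cm = (1/12)ML² = (1/12)(0.856)(0.432)² = 0.013313 kg m²; centre at d = 0.535 + 0.049 + 0.049 + 0.216 = 0.849 m, so I = I_cm + Md² gives I = 0.013313 + (0.856)(0.849)² = 0.63032 kg m².
Thin rod: I_cm = (1/12)ML² = (1/12)(4.5)(0.665)² = 0.16583 kg m²; centre at d = 0.535 + 0.049 + 0.049 + 0.216 + 0.216 + 0.3325 = 1.3975 m, so I = I_cm + Md² gives I = 0.16583 + (4.5)(1.3975)² = 8.9544 kg m².
Total I = 0.35063 + 0.47916 + 0.63032 + 8.9544 = 10.414 kg m².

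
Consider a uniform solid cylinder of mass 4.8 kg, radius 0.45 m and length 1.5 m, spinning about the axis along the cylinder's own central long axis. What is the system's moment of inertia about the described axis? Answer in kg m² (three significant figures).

I_cm = (1/2)MR² = (1/2)(4.8)(0.45)² = 0.486 kg m²; axis through the centre, so I = 0.486 kg m².

0.486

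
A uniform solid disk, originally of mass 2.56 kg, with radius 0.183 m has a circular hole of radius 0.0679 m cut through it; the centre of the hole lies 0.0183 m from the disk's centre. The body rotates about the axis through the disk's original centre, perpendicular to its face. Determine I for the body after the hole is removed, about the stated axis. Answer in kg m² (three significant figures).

0.0419

Unpierced body about its centre: I₀ = (1/2)MR² = (1/2)(2.56)(0.183)² = 0.042866 kg m².
The removed disk has mass m = M·(r/R)² = (2.56)(0.0679/0.183)² = 0.35243 kg (same uniform areal density).
Its moment of inertia about the rotation axis (parallel-axis theorem): I_hole = (1/2)mr² + md² = (1/2)(0.35243)(0.0679)² + (0.35243)(0.0183)² = 0.00093046 kg m².
Treating the hole as negative mass, I = I₀ − I_hole = 0.042866 − 0.00093046 = 0.041935 kg m².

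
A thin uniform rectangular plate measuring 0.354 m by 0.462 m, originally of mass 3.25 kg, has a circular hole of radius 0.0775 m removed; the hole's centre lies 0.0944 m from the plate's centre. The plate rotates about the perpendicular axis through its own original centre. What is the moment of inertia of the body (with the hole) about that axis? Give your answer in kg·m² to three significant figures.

0.0873

Unpierced body about its centre: I₀ = (1/12)M(a²+b²) = (1/12)(3.25)[(0.354)² + (0.462)²] = 0.091747 kg·m².
The removed disk has mass m = M·πr²/(ab) = (3.25)·π(0.0775)²/(0.354·0.462) = 0.37497 kg (same uniform areal density).
Its moment of inertia about the rotation axis (parallel-axis theorem): I_hole = (1/2)mr² + md² = (1/2)(0.37497)(0.0775)² + (0.37497)(0.0944)² = 0.0044675 kg·m².
Treating the hole as negative mass, I = I₀ − I_hole = 0.091747 − 0.0044675 = 0.08728 kg·m².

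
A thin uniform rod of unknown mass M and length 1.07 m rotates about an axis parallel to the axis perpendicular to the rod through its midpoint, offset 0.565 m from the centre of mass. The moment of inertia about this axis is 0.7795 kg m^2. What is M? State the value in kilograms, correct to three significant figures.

I = I_cm + Md² = (1/12)ML² + Md² = M·[0.0833333·(1.07)² + (0.565)²] = M·0.41463.
So M = 0.7795 / 0.41463 = 1.88 kg.

1.88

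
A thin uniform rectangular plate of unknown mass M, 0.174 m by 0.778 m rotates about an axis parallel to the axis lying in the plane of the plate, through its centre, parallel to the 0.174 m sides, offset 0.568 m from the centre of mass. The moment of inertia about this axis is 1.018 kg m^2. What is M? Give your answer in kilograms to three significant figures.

I = I_cm + Md² = (1/12)Mb² + Md² = M·[0.0833333·(0.778)² + (0.568)²] = M·0.37306.
So M = 1.018 / 0.37306 = 2.7288 kg.

2.73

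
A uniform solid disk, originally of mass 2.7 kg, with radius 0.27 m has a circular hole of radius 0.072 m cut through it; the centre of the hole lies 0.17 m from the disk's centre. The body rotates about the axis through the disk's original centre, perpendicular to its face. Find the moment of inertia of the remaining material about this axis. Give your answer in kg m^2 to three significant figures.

Unpierced body about its centre: I₀ = (1/2)MR² = (1/2)(2.7)(0.27)² = 0.098415 kg m^2.
The removed disk has mass m = M·(r/R)² = (2.7)(0.072/0.27)² = 0.192 kg (same uniform areal density).
Its moment of inertia about the rotation axis (parallel-axis theorem): I_hole = (1/2)mr² + md² = (1/2)(0.192)(0.072)² + (0.192)(0.17)² = 0.0060465 kg m^2.
Treating the hole as negative mass, I = I₀ − I_hole = 0.098415 − 0.0060465 = 0.092369 kg m^2.

0.0924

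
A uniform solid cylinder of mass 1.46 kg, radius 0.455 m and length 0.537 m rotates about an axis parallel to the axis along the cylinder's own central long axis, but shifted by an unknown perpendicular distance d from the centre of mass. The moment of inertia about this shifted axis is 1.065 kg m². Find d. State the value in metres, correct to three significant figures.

0.791

About the centre-of-mass axis, I_cm = (1/2)MR² = (1/2)(1.46)(0.455)² = 0.15113 kg m².
Parallel axis theorem: I = I_cm + Md², so Md² = 1.065 − 0.15113 = 0.91387 kg m².
d = √(0.91387 / 1.46) = 0.79116 m.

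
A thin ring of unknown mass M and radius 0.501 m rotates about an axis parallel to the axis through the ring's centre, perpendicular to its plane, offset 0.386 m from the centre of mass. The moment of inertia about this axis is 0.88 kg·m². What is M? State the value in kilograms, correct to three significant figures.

2.20

I = I_cm + Md² = MR² + Md² = M·[1·(0.501)² + (0.386)²] = M·0.4.
So M = 0.88 / 0.4 = 2.2 kg.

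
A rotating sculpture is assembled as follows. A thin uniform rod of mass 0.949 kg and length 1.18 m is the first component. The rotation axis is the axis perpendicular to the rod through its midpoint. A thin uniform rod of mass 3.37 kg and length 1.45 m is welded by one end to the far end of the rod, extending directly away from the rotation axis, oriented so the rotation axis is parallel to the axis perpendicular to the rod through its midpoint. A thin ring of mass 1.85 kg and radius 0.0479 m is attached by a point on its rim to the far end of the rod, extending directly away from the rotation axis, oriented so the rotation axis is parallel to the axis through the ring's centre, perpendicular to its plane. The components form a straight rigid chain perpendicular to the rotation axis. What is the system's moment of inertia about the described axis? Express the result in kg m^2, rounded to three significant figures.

14.6

Thin rod: I_cm = (1/12)ML² = (1/12)(0.949)(1.18)² = 0.11012 kg m^2; axis through the centre, so I = 0.11012 kg m^2.
Thin rod: I_cm = (1/12)ML² = (1/12)(3.37)(1.45)² = 0.59045 kg m^2; centre at d = 0.59 + 0.725 = 1.315 m, so I = I_cm + Md² gives I = 0.59045 + (3.37)(1.315)² = 6.4179 kg m^2.
Thin ring: I_cm = MR² = (1.85)(0.0479)² = 0.0042447 kg m^2; centre at d = 0.59 + 0.725 + 0.725 + 0.0479 = 2.0879 m, so I = I_cm + Md² gives I = 0.0042447 + (1.85)(2.0879)² = 8.069 kg m^2.
Total I = 0.11012 + 6.4179 + 8.069 = 14.597 kg m^2.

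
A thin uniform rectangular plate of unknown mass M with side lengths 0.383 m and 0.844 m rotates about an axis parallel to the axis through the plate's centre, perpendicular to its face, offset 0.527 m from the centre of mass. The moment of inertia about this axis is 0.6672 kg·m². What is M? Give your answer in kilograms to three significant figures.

I = I_cm + Md² = (1/12)M(a²+b²) + Md² = M·[0.0833333·[(0.383)² + (0.844)²] + (0.527)²] = M·0.34931.
So M = 0.6672 / 0.34931 = 1.91 kg.

1.91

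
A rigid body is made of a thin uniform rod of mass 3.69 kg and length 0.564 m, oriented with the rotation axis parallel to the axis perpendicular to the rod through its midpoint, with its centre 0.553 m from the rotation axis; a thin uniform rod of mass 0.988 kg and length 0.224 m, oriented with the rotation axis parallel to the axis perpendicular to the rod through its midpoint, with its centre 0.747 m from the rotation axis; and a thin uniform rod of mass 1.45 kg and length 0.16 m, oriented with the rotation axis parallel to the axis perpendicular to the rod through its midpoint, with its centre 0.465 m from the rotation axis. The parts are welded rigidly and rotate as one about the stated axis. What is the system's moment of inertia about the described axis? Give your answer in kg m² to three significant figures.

Thin rod: I_cm = (1/12)ML² = (1/12)(3.69)(0.564)² = 0.097815 kg m²; centre at d = 0.553 m, so the parallel axis theorem gives I = 0.097815 + (3.69)(0.553)² = 1.2262 kg m².
Thin rod: I_cm = (1/12)ML² = (1/12)(0.988)(0.224)² = 0.0041312 kg m²; centre at d = 0.747 m, so the parallel axis theorem gives I = 0.0041312 + (0.988)(0.747)² = 0.55544 kg m².
Thin rod: I_cm = (1/12)ML² = (1/12)(1.45)(0.16)² = 0.0030933 kg m²; centre at d = 0.465 m, so the parallel axis theorem gives I = 0.0030933 + (1.45)(0.465)² = 0.31662 kg m².
Total I = 1.2262 + 0.55544 + 0.31662 = 2.0983 kg m².

2.10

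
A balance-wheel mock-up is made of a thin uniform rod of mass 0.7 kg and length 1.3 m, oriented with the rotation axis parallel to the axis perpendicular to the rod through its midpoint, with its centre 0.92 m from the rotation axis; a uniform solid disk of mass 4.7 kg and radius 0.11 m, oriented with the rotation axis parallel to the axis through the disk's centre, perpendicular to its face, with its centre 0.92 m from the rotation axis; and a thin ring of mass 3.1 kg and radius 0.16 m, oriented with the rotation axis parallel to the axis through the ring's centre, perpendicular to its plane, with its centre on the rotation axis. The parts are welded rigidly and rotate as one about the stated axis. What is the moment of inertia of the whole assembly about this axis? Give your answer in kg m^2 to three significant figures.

4.78

Thin rod: I_cm = (1/12)ML² = (1/12)(0.7)(1.3)² = 0.098583 kg m^2; centre at d = 0.92 m, so the parallel axis theorem gives I = 0.098583 + (0.7)(0.92)² = 0.69106 kg m^2.
Solid disk: I_cm = (1/2)MR² = (1/2)(4.7)(0.11)² = 0.028435 kg m^2; centre at d = 0.92 m, so the parallel axis theorem gives I = 0.028435 + (4.7)(0.92)² = 4.0065 kg m^2.
Thin ring: I_cm = MR² = (3.1)(0.16)² = 0.07936 kg m^2; axis through the centre, so I = 0.07936 kg m^2.
Total I = 0.69106 + 4.0065 + 0.07936 = 4.7769 kg m^2.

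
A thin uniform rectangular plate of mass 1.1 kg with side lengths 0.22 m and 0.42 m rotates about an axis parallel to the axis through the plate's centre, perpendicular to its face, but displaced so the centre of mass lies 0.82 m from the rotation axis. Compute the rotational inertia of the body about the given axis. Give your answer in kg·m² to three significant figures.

0.760

I_cm = (1/12)M(a²+b²) = (1/12)(1.1)[(0.22)² + (0.42)²] = 0.020607 kg·m²; centre at d = 0.82 m, so the parallel axis theorem gives I = 0.020607 + (1.1)(0.82)² = 0.76025 kg·m².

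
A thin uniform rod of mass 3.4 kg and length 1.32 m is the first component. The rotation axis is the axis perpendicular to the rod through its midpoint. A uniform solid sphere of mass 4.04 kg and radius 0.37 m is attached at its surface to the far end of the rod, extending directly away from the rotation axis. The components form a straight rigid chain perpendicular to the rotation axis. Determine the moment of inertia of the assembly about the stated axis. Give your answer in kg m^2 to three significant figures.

Thin rod: I_cm = (1/12)ML² = (1/12)(3.4)(1.32)² = 0.49368 kg m^2; axis through the centre, so I = 0.49368 kg m^2.
Solid sphere: I_cm = (2/5)MR² = (2/5)(4.04)(0.37)² = 0.22123 kg m^2; centre at d = 0.66 + 0.37 = 1.03 m, so the parallel axis theorem gives I = 0.22123 + (4.04)(1.03)² = 4.5073 kg m^2.
Total I = 0.49368 + 4.5073 = 5.0009 kg m^2.

5.00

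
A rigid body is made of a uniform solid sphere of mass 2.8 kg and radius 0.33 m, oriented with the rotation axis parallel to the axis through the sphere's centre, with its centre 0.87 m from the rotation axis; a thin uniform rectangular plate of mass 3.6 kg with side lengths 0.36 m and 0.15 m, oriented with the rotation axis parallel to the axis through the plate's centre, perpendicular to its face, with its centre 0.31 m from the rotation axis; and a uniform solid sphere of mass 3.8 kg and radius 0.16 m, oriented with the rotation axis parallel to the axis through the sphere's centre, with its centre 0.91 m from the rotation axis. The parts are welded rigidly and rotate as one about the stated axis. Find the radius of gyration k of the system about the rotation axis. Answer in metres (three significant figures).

0.755

Solid sphere: I_cm = (2/5)MR² = (2/5)(2.8)(0.33)² = 0.12197 kg m^2; centre at d = 0.87 m, so the parallel axis theorem gives I = 0.12197 + (2.8)(0.87)² = 2.2413 kg m^2.
Rectangular plate: I_cm = (1/12)M(a²+b²) = (1/12)(3.6)[(0.36)² + (0.15)²] = 0.04563 kg m^2; centre at d = 0.31 m, so the parallel axis theorem gives I = 0.04563 + (3.6)(0.31)² = 0.39159 kg m^2.
Solid sphere: I_cm = (2/5)MR² = (2/5)(3.8)(0.16)² = 0.038912 kg m^2; centre at d = 0.91 m, so the parallel axis theorem gives I = 0.038912 + (3.8)(0.91)² = 3.1857 kg m^2.
Total I = 5.8186 kg m^2; total mass M = 10.2 kg.
k = √(I/M) = √(5.8186/10.2) = 0.75528 m.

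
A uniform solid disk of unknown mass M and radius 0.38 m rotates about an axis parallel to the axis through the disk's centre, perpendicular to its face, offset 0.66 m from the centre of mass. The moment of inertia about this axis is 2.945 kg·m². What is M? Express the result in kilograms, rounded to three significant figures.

I = I_cm + Md² = (1/2)MR² + Md² = M·[0.5·(0.38)² + (0.66)²] = M·0.5078.
So M = 2.945 / 0.5078 = 5.7995 kg.

5.80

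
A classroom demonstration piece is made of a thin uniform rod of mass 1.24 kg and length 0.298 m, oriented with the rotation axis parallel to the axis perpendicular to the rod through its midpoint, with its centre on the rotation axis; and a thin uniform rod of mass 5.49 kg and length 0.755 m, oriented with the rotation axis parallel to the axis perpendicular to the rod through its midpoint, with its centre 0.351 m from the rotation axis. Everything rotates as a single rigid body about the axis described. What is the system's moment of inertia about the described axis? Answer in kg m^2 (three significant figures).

0.946

Thin rod: I_cm = (1/12)ML² = (1/12)(1.24)(0.298)² = 0.0091764 kg m^2; axis through the centre, so I = 0.0091764 kg m^2.
Thin rod: I_cm = (1/12)ML² = (1/12)(5.49)(0.755)² = 0.26079 kg m^2; centre at d = 0.351 m, so the parallel axis theorem gives I = 0.26079 + (5.49)(0.351)² = 0.93716 kg m^2.
Total I = 0.0091764 + 0.93716 = 0.94634 kg m^2.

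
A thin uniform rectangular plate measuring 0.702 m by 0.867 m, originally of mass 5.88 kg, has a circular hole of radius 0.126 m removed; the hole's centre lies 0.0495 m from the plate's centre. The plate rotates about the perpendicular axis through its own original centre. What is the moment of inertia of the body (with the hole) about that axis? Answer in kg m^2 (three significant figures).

Unpierced body about its centre: I₀ = (1/12)M(a²+b²) = (1/12)(5.88)[(0.702)² + (0.867)²] = 0.6098 kg m^2.
The removed disk has mass m = M·πr²/(ab) = (5.88)·π(0.126)²/(0.702·0.867) = 0.48185 kg (same uniform areal density).
Its moment of inertia about the rotation axis (parallel-axis theorem): I_hole = (1/2)mr² + md² = (1/2)(0.48185)(0.126)² + (0.48185)(0.0495)² = 0.0050056 kg m^2.
Treating the hole as negative mass, I = I₀ − I_hole = 0.6098 − 0.0050056 = 0.6048 kg m^2.

0.605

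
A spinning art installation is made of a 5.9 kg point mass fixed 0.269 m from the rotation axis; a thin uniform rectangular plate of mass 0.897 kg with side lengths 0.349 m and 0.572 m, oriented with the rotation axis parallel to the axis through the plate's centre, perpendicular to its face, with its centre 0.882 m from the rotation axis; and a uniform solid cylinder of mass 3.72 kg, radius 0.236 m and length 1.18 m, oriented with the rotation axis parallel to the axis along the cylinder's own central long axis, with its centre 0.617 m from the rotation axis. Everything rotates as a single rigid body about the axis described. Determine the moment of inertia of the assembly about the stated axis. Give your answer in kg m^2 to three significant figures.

Point mass: I_cm = 0; centre at d = 0.269 m, so I = I_cm + Md² gives I = 0 + (5.9)(0.269)² = 0.42693 kg m^2.
Rectangular plate: I_cm = (1/12)M(a²+b²) = (1/12)(0.897)[(0.349)² + (0.572)²] = 0.033562 kg m^2; centre at d = 0.882 m, so I = I_cm + Md² gives I = 0.033562 + (0.897)(0.882)² = 0.73136 kg m^2.
Solid cylinder: I_cm = (1/2)MR² = (1/2)(3.72)(0.236)² = 0.10359 kg m^2; centre at d = 0.617 m, so I = I_cm + Md² gives I = 0.10359 + (3.72)(0.617)² = 1.5198 kg m^2.
Total I = 0.42693 + 0.73136 + 1.5198 = 2.678 kg m^2.

2.68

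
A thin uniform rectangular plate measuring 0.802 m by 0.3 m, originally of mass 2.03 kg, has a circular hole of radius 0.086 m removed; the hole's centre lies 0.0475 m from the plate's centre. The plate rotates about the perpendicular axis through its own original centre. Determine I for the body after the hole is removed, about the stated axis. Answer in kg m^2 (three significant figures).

Unpierced body about its centre: I₀ = (1/12)M(a²+b²) = (1/12)(2.03)[(0.802)² + (0.3)²] = 0.12403 kg m^2.
The removed disk has mass m = M·πr²/(ab) = (2.03)·π(0.086)²/(0.802·0.3) = 0.19604 kg (same uniform areal density).
Its moment of inertia about the rotation axis (parallel-axis theorem): I_hole = (1/2)mr² + md² = (1/2)(0.19604)(0.086)² + (0.19604)(0.0475)² = 0.0011673 kg m^2.
Treating the hole as negative mass, I = I₀ − I_hole = 0.12403 − 0.0011673 = 0.12287 kg m^2.

0.123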